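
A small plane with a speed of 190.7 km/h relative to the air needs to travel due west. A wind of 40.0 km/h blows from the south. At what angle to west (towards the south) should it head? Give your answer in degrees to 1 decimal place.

The wind pushes perpendicular to the desired track; the heading must have a component into the wind equal to 40.0 km/h: 190.7 sin θ = 40.0.
sin θ = 0.2098, so θ = 12.108°.

12.1°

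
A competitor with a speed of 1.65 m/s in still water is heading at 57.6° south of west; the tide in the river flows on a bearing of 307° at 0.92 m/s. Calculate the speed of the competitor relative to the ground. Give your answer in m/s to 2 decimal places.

1.82 m/s

Taking east as x and north as y: velocity relative to the water = (-0.884, -1.393) m/s; the water relative to ground = (-0.735, 0.554) m/s.
Velocity relative to ground = (-0.884, -1.393) + (-0.735, 0.554) = (-1.619, -0.839) m/s.
Speed = |(-1.619, -0.839)| = 1.824 m/s.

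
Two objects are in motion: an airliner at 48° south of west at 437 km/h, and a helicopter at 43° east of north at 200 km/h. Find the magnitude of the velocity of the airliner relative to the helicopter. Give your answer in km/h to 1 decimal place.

637.0 km/h

Taking east as x and north as y: airliner velocity = (-292.410, -324.754) km/h; helicopter velocity = (136.400, 146.271) km/h.
Velocity of airliner relative to helicopter = (-292.410, -324.754) − (136.400, 146.271) = (-428.810, -471.025) km/h.
Magnitude = |(-428.810, -471.025)| = 636.979 km/h.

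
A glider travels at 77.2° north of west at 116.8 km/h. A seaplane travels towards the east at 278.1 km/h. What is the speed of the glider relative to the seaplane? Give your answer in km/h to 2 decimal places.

Taking east as x and north as y: glider velocity = (-25.877, 113.897) km/h; seaplane velocity = (278.100, 0.000) km/h.
Velocity of glider relative to seaplane = (-25.877, 113.897) − (278.100, 0.000) = (-303.977, 113.897) km/h.
Magnitude = |(-303.977, 113.897)| = 324.614 km/h.

324.61 km/h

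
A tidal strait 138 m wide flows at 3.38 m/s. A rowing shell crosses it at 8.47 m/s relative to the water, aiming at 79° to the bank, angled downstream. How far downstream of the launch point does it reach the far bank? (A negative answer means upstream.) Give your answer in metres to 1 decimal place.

82.9 m

Perpendicular speed = 8.314 m/s; crossing time = 138 / 8.314 = 16.598 s.
Net downstream speed = 4.996 m/s.
Drift = 4.996 × 16.598 = 82.925 m (downstream).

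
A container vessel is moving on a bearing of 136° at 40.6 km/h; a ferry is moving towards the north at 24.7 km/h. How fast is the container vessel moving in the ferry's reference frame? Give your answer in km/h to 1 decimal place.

Taking east as x and north as y: container vessel velocity = (28.203, -29.205) km/h; ferry velocity = (0.000, 24.700) km/h.
Velocity of container vessel relative to ferry = (28.203, -29.205) − (0.000, 24.700) = (28.203, -53.905) km/h.
Magnitude = |(28.203, -53.905)| = 60.837 km/h.

60.8 km/h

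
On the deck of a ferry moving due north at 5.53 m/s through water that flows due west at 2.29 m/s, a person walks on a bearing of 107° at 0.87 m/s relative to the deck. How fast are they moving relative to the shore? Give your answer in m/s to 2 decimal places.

In east/north components (m/s): person relative to ferry = (0.832, -0.254); ferry relative to water = (0.000, 5.530); water relative to ground = (-2.290, 0.000).
Sum = (-1.458, 5.276) m/s.
Speed = |(-1.458, 5.276)| = 5.473 m/s.

5.47 m/s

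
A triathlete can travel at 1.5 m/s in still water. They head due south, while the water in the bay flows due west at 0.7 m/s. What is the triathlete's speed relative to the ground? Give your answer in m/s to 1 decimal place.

Taking east as x and north as y: velocity relative to the water = (0.000, -1.500) m/s; the water relative to ground = (-0.700, 0.000) m/s.
Velocity relative to ground = (0.000, -1.500) + (-0.700, 0.000) = (-0.700, -1.500) m/s.
Speed = |(-0.700, -1.500)| = 1.655 m/s.

1.7 m/s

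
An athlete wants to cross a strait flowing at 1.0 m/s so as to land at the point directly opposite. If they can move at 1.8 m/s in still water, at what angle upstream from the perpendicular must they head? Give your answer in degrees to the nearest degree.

34°

To cancel the current, the upstream component of the athlete's velocity must equal the flow: 1.8 sin θ = 1.0.
sin θ = 1.0 / 1.8 = 0.5556.
θ = arcsin(0.5556) = 33.749°.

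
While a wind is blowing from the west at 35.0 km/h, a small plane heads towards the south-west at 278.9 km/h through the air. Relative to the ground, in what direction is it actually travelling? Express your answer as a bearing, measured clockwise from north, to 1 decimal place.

219.4°

Taking east as x and north as y: velocity relative to the air = (-197.212, -197.212) km/h; the air relative to ground = (35.000, 0.000) km/h.
Velocity relative to ground = (-197.212, -197.212) + (35.000, 0.000) = (-162.212, -197.212) km/h.
Bearing = atan2(-162.21, -197.21) = 219.44° clockwise from north.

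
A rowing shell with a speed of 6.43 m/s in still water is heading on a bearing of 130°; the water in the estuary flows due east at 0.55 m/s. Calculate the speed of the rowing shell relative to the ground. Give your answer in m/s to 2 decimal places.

Taking east as x and north as y: velocity relative to the water = (4.926, -4.133) m/s; the water relative to ground = (0.550, 0.000) m/s.
Velocity relative to ground = (4.926, -4.133) + (0.550, 0.000) = (5.476, -4.133) m/s.
Speed = |(5.476, -4.133)| = 6.860 m/s.

6.86 m/s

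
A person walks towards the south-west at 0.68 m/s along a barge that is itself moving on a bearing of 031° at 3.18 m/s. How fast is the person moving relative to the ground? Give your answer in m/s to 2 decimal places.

Taking east as x and north as y: barge velocity = (1.638, 2.726) m/s; person velocity relative to barge = (-0.481, -0.481) m/s.
Velocity relative to ground = (1.638, 2.726) + (-0.481, -0.481) = (1.157, 2.245) m/s.
Speed = |(1.157, 2.245)| = 2.526 m/s.

2.53 m/s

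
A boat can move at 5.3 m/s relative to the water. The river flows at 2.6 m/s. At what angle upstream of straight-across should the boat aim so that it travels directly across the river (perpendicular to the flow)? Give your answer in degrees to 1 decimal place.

29.4°

To cancel the current, the upstream component of the boat's velocity must equal the flow: 5.3 sin θ = 2.6.
sin θ = 2.6 / 5.3 = 0.4906.
θ = arcsin(0.4906) = 29.378°.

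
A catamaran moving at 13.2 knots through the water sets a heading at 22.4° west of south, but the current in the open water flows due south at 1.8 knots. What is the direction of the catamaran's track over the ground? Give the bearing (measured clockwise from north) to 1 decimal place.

Taking east as x and north as y: velocity relative to the water = (-5.030, -12.204) knots; the water relative to ground = (0.000, -1.800) knots.
Velocity relative to ground = (-5.030, -12.204) + (0.000, -1.800) = (-5.030, -14.004) knots.
Bearing = atan2(-5.03, -14.00) = 199.76° clockwise from north.

199.8°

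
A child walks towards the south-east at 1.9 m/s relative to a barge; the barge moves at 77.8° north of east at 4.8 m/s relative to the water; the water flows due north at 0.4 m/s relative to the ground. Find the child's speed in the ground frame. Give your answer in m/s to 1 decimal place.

4.4 m/s

In east/north components (m/s): child relative to barge = (1.344, -1.344); barge relative to water = (1.014, 4.692); water relative to ground = (0.000, 0.400).
Sum = (2.358, 3.748) m/s.
Speed = |(2.358, 3.748)| = 4.428 m/s.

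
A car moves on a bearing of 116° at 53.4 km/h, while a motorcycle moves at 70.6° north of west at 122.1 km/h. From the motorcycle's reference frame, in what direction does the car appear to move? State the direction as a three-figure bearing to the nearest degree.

147°

Taking east as x and north as y: car velocity = (47.996, -23.409) km/h; motorcycle velocity = (-40.557, 115.167) km/h.
Velocity of car relative to motorcycle = (47.996, -23.409) − (-40.557, 115.167) = (88.552, -138.577) km/h.
Bearing = atan2(88.55, -138.58) = 147.42° clockwise from north.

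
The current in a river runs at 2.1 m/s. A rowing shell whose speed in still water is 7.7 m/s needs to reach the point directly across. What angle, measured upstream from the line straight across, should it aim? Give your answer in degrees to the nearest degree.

16°

To cancel the current, the upstream component of the rowing shell's velocity must equal the flow: 7.7 sin θ = 2.1.
sin θ = 2.1 / 7.7 = 0.2727.
θ = arcsin(0.2727) = 15.827°.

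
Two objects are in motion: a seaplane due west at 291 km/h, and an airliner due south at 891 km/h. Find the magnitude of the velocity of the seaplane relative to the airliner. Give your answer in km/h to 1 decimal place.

937.3 km/h

Taking east as x and north as y: seaplane velocity = (-291.000, 0.000) km/h; airliner velocity = (0.000, -891.000) km/h.
Velocity of seaplane relative to airliner = (-291.000, 0.000) − (0.000, -891.000) = (-291.000, 891.000) km/h.
Magnitude = |(-291.000, 891.000)| = 937.316 km/h.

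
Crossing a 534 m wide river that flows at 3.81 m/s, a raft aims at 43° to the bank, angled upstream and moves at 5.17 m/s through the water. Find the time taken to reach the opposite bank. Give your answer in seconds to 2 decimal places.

The component of the raft's velocity perpendicular to the bank is 5.17 × sin 43° = 3.526 m/s.
The current is parallel to the bank, so it does not affect the crossing time.
Time = 534 / 3.526 = 151.449 s.

151.45 s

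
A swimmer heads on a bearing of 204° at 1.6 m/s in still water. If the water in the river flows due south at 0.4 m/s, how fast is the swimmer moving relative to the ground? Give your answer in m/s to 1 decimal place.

Taking east as x and north as y: velocity relative to the water = (-0.651, -1.462) m/s; the water relative to ground = (0.000, -0.400) m/s.
Velocity relative to ground = (-0.651, -1.462) + (0.000, -0.400) = (-0.651, -1.862) m/s.
Speed = |(-0.651, -1.862)| = 1.972 m/s.

2.0 m/s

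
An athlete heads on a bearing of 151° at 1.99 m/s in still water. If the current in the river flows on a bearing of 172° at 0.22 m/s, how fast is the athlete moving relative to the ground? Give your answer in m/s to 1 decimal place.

Taking east as x and north as y: velocity relative to the water = (0.965, -1.740) m/s; the water relative to ground = (0.031, -0.218) m/s.
Velocity relative to ground = (0.965, -1.740) + (0.031, -0.218) = (0.995, -1.958) m/s.
Speed = |(0.995, -1.958)| = 2.197 m/s.

2.2 m/s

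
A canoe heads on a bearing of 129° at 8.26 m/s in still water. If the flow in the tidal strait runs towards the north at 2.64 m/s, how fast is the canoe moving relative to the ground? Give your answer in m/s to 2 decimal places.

Taking east as x and north as y: velocity relative to the water = (6.419, -5.198) m/s; the water relative to ground = (0.000, 2.640) m/s.
Velocity relative to ground = (6.419, -5.198) + (0.000, 2.640) = (6.419, -2.558) m/s.
Speed = |(6.419, -2.558)| = 6.910 m/s.

6.91 m/s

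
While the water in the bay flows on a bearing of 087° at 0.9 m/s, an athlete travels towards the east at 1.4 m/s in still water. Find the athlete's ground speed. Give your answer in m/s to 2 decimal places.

Taking east as x and north as y: velocity relative to the water = (1.400, 0.000) m/s; the water relative to ground = (0.899, 0.047) m/s.
Velocity relative to ground = (1.400, 0.000) + (0.899, 0.047) = (2.299, 0.047) m/s.
Speed = |(2.299, 0.047)| = 2.299 m/s.

2.30 m/s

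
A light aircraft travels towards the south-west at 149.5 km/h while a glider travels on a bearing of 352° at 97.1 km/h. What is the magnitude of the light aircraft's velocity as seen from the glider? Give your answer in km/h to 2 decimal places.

Taking east as x and north as y: light aircraft velocity = (-105.712, -105.712) km/h; glider velocity = (-13.514, 96.155) km/h.
Velocity of light aircraft relative to glider = (-105.712, -105.712) − (-13.514, 96.155) = (-92.199, -201.867) km/h.
Magnitude = |(-92.199, -201.867)| = 221.926 km/h.

221.93 km/h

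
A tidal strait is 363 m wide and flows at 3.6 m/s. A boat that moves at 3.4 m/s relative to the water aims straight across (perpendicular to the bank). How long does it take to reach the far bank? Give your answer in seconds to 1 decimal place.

The component of the boat's velocity perpendicular to the bank is 3.4 m/s.
The flow acts along the bank and has no component across it.
Time = 363 / 3.400 = 106.765 s.

106.8 s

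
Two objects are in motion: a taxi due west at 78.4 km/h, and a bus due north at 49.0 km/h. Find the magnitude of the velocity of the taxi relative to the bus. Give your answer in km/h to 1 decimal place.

92.5 km/h

Taking east as x and north as y: taxi velocity = (-78.400, 0.000) km/h; bus velocity = (0.000, 49.000) km/h.
Velocity of taxi relative to bus = (-78.400, 0.000) − (0.000, 49.000) = (-78.400, -49.000) km/h.
Magnitude = |(-78.400, -49.000)| = 92.453 km/h.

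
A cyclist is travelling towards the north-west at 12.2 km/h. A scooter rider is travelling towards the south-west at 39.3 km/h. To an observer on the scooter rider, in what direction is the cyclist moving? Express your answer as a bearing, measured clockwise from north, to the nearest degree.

028°

Taking east as x and north as y: cyclist velocity = (-8.627, 8.627) km/h; scooter rider velocity = (-27.789, -27.789) km/h.
Velocity of cyclist relative to scooter rider = (-8.627, 8.627) − (-27.789, -27.789) = (19.163, 36.416) km/h.
Bearing = atan2(19.16, 36.42) = 27.75° clockwise from north.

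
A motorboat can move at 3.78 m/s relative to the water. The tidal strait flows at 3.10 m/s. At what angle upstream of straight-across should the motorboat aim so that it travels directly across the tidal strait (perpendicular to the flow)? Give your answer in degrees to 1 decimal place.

55.1°

To cancel the current, the upstream component of the motorboat's velocity must equal the flow: 3.78 sin θ = 3.10.
sin θ = 3.10 / 3.78 = 0.8201.
θ = arcsin(0.8201) = 55.095°.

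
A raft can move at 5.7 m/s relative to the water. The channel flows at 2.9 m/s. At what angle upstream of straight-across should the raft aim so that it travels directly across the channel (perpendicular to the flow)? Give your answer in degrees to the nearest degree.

31°

To cancel the current, the upstream component of the raft's velocity must equal the flow: 5.7 sin θ = 2.9.
sin θ = 2.9 / 5.7 = 0.5088.
θ = arcsin(0.5088) = 30.582°.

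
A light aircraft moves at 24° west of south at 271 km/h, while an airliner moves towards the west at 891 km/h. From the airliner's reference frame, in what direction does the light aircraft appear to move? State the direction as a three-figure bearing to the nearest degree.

108°

Taking east as x and north as y: light aircraft velocity = (-110.226, -247.571) km/h; airliner velocity = (-891.000, 0.000) km/h.
Velocity of light aircraft relative to airliner = (-110.226, -247.571) − (-891.000, 0.000) = (780.774, -247.571) km/h.
Bearing = atan2(780.77, -247.57) = 107.59° clockwise from north.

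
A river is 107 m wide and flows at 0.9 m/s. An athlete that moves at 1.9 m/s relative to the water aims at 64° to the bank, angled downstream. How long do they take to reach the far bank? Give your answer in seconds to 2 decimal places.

62.66 s

The component of the athlete's velocity perpendicular to the bank is 1.9 × sin 64° = 1.708 m/s.
The flow acts along the bank and has no component across it.
Time = 107 / 1.708 = 62.657 s.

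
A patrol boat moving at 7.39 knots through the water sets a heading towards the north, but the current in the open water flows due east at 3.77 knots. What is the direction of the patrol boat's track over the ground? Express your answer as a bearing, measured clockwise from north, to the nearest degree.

Taking east as x and north as y: velocity relative to the water = (0.000, 7.390) knots; the water relative to ground = (3.770, 0.000) knots.
Velocity relative to ground = (0.000, 7.390) + (3.770, 0.000) = (3.770, 7.390) knots.
Bearing = atan2(3.77, 7.39) = 27.03° clockwise from north.

027°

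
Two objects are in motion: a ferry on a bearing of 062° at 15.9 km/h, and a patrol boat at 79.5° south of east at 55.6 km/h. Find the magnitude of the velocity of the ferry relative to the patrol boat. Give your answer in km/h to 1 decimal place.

62.3 km/h

Taking east as x and north as y: ferry velocity = (14.039, 7.465) km/h; patrol boat velocity = (10.132, -54.669) km/h.
Velocity of ferry relative to patrol boat = (14.039, 7.465) − (10.132, -54.669) = (3.907, 62.134) km/h.
Magnitude = |(3.907, 62.134)| = 62.256 km/h.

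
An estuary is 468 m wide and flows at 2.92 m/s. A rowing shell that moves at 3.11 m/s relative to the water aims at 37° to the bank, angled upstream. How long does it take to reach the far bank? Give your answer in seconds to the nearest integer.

250 s

The component of the rowing shell's velocity perpendicular to the bank is 3.11 × sin 37° = 1.872 m/s.
The flow acts along the bank and has no component across it.
Time = 468 / 1.872 = 250.047 s.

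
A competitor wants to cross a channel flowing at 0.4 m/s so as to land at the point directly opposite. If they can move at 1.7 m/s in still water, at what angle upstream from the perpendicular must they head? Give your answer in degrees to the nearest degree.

To cancel the current, the upstream component of the competitor's velocity must equal the flow: 1.7 sin θ = 0.4.
sin θ = 0.4 / 1.7 = 0.2353.
θ = arcsin(0.2353) = 13.609°.

14°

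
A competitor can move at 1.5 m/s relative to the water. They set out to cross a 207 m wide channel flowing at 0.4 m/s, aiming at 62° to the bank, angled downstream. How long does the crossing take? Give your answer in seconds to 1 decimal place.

156.3 s

The component of the competitor's velocity perpendicular to the bank is 1.5 × sin 62° = 1.324 m/s.
The flow acts along the bank and has no component across it.
Time = 207 / 1.324 = 156.295 s.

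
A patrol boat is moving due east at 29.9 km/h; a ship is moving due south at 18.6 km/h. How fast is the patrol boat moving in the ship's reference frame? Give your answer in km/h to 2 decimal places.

35.21 km/h

Taking east as x and north as y: patrol boat velocity = (29.900, 0.000) km/h; ship velocity = (0.000, -18.600) km/h.
Velocity of patrol boat relative to ship = (29.900, 0.000) − (0.000, -18.600) = (29.900, 18.600) km/h.
Magnitude = |(29.900, 18.600)| = 35.213 km/h.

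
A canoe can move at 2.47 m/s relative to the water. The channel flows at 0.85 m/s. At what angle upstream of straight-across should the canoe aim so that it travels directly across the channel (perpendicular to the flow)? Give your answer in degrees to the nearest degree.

To cancel the current, the upstream component of the canoe's velocity must equal the flow: 2.47 sin θ = 0.85.
sin θ = 0.85 / 2.47 = 0.3441.
θ = arcsin(0.3441) = 20.129°.

20°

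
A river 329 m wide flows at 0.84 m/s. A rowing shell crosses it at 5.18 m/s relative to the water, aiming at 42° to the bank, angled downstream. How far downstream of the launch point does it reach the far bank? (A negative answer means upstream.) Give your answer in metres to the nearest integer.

445 m

Perpendicular speed = 3.466 m/s; crossing time = 329 / 3.466 = 94.919 s.
Net downstream speed = 4.689 m/s.
Drift = 4.689 × 94.919 = 445.124 m (downstream).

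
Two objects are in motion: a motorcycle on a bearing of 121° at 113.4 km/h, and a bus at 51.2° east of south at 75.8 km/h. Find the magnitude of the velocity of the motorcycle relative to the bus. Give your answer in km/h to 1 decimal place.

39.7 km/h

Taking east as x and north as y: motorcycle velocity = (97.203, -58.405) km/h; bus velocity = (59.074, -47.497) km/h.
Velocity of motorcycle relative to bus = (97.203, -58.405) − (59.074, -47.497) = (38.129, -10.909) km/h.
Magnitude = |(38.129, -10.909)| = 39.659 km/h.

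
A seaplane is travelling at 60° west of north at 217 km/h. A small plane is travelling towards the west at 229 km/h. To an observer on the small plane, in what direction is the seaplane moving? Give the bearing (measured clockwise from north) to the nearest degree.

Taking east as x and north as y: seaplane velocity = (-187.928, 108.500) km/h; small plane velocity = (-229.000, 0.000) km/h.
Velocity of seaplane relative to small plane = (-187.928, 108.500) − (-229.000, 0.000) = (41.072, 108.500) km/h.
Bearing = atan2(41.07, 108.50) = 20.73° clockwise from north.

021°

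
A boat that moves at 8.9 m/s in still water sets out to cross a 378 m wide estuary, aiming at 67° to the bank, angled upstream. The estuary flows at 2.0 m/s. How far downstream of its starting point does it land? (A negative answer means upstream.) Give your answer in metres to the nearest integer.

-68 m

Perpendicular speed = 8.192 m/s; crossing time = 378 / 8.192 = 46.140 s.
Net downstream speed = -1.478 m/s.
Drift = -1.478 × 46.140 = -68.172 m (upstream).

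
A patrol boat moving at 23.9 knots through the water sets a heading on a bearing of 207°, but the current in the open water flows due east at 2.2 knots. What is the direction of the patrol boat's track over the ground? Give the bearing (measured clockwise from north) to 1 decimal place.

202.1°

Taking east as x and north as y: velocity relative to the water = (-10.850, -21.295) knots; the water relative to ground = (2.200, 0.000) knots.
Velocity relative to ground = (-10.850, -21.295) + (2.200, 0.000) = (-8.650, -21.295) knots.
Bearing = atan2(-8.65, -21.30) = 202.11° clockwise from north.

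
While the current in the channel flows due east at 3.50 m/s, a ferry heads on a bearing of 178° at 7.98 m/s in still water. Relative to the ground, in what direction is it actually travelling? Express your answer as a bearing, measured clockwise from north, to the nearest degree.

155°

Taking east as x and north as y: velocity relative to the water = (0.278, -7.975) m/s; the water relative to ground = (3.500, 0.000) m/s.
Velocity relative to ground = (0.278, -7.975) + (3.500, 0.000) = (3.778, -7.975) m/s.
Bearing = atan2(3.78, -7.98) = 154.65° clockwise from north.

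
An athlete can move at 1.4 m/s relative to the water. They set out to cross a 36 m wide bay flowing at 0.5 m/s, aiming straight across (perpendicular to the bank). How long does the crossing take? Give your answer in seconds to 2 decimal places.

The component of the athlete's velocity perpendicular to the bank is 1.4 m/s.
The current is parallel to the bank, so it does not affect the crossing time.
Time = 36 / 1.400 = 25.714 s.

25.71 s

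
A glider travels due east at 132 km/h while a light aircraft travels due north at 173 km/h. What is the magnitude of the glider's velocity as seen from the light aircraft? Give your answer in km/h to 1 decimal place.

Taking east as x and north as y: glider velocity = (132.000, 0.000) km/h; light aircraft velocity = (0.000, 173.000) km/h.
Velocity of glider relative to light aircraft = (132.000, 0.000) − (0.000, 173.000) = (132.000, -173.000) km/h.
Magnitude = |(132.000, -173.000)| = 217.607 km/h.

217.6 km/h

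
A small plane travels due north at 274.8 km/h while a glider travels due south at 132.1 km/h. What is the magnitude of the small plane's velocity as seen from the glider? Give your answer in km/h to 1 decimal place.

Taking east as x and north as y: small plane velocity = (0.000, 274.800) km/h; glider velocity = (0.000, -132.100) km/h.
Velocity of small plane relative to glider = (0.000, 274.800) − (0.000, -132.100) = (0.000, 406.900) km/h.
Magnitude = |(0.000, 406.900)| = 406.900 km/h.

406.9 km/h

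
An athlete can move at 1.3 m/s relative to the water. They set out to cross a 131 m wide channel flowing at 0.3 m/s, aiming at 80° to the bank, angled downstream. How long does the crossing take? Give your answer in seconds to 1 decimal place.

The component of the athlete's velocity perpendicular to the bank is 1.3 × sin 80° = 1.280 m/s.
The flow acts along the bank and has no component across it.
Time = 131 / 1.280 = 102.324 s.

102.3 s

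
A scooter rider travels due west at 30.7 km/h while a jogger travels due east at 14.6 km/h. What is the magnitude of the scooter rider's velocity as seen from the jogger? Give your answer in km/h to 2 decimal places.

Taking east as x and north as y: scooter rider velocity = (-30.700, 0.000) km/h; jogger velocity = (14.600, 0.000) km/h.
Velocity of scooter rider relative to jogger = (-30.700, 0.000) − (14.600, 0.000) = (-45.300, 0.000) km/h.
Magnitude = |(-45.300, 0.000)| = 45.300 km/h.

45.30 km/h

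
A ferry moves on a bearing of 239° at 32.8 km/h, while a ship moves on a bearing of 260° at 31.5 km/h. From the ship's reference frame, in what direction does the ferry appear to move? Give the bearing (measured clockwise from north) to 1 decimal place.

165.7°

Taking east as x and north as y: ferry velocity = (-28.115, -16.893) km/h; ship velocity = (-31.021, -5.470) km/h.
Velocity of ferry relative to ship = (-28.115, -16.893) − (-31.021, -5.470) = (2.906, -11.423) km/h.
Bearing = atan2(2.91, -11.42) = 165.73° clockwise from north.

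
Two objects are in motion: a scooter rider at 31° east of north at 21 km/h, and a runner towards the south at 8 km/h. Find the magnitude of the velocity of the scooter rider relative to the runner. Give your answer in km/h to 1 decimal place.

Taking east as x and north as y: scooter rider velocity = (10.816, 18.001) km/h; runner velocity = (0.000, -8.000) km/h.
Velocity of scooter rider relative to runner = (10.816, 18.001) − (0.000, -8.000) = (10.816, 26.001) km/h.
Magnitude = |(10.816, 26.001)| = 28.160 km/h.

28.2 km/h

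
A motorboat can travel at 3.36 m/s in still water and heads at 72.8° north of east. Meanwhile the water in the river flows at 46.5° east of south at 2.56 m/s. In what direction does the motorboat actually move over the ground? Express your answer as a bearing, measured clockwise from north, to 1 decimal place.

Taking east as x and north as y: velocity relative to the water = (0.994, 3.210) m/s; the water relative to ground = (1.857, -1.762) m/s.
Velocity relative to ground = (0.994, 3.210) + (1.857, -1.762) = (2.851, 1.448) m/s.
Bearing = atan2(2.85, 1.45) = 63.08° clockwise from north.

063.1°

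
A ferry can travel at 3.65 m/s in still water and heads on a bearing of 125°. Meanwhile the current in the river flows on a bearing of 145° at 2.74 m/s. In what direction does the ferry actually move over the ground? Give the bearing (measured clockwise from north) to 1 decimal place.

Taking east as x and north as y: velocity relative to the water = (2.990, -2.094) m/s; the water relative to ground = (1.572, -2.244) m/s.
Velocity relative to ground = (2.990, -2.094) + (1.572, -2.244) = (4.562, -4.338) m/s.
Bearing = atan2(4.56, -4.34) = 133.56° clockwise from north.

133.6°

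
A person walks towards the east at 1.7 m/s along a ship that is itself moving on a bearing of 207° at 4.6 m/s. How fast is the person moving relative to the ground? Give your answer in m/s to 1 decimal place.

4.1 m/s

Taking east as x and north as y: ship velocity = (-2.088, -4.099) m/s; person velocity relative to ship = (1.700, 0.000) m/s.
Velocity relative to ground = (-2.088, -4.099) + (1.700, 0.000) = (-0.388, -4.099) m/s.
Speed = |(-0.388, -4.099)| = 4.117 m/s.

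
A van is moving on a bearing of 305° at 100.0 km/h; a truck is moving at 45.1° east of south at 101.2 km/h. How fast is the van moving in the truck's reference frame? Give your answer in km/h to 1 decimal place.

200.4 km/h

Taking east as x and north as y: van velocity = (-81.915, 57.358) km/h; truck velocity = (71.684, -71.434) km/h.
Velocity of van relative to truck = (-81.915, 57.358) − (71.684, -71.434) = (-153.599, 128.792) km/h.
Magnitude = |(-153.599, 128.792)| = 200.450 km/h.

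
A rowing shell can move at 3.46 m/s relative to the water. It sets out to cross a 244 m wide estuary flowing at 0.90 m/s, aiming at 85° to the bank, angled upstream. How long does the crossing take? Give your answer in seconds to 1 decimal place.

70.8 s

The component of the rowing shell's velocity perpendicular to the bank is 3.46 × sin 85° = 3.447 m/s.
Only the cross-stream component determines the crossing time; the current contributes nothing perpendicular to the bank.
Time = 244 / 3.447 = 70.790 s.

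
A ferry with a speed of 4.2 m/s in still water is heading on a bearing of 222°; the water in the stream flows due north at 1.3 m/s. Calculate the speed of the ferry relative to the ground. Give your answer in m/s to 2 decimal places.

3.35 m/s

Taking east as x and north as y: velocity relative to the water = (-2.810, -3.121) m/s; the water relative to ground = (0.000, 1.300) m/s.
Velocity relative to ground = (-2.810, -3.121) + (0.000, 1.300) = (-2.810, -1.821) m/s.
Speed = |(-2.810, -1.821)| = 3.349 m/s.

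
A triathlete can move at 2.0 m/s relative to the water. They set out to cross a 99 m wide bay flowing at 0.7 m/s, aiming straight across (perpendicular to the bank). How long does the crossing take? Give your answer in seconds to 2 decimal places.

The component of the triathlete's velocity perpendicular to the bank is 2.0 m/s.
The current is parallel to the bank, so it does not affect the crossing time.
Time = 99 / 2.000 = 49.500 s.

49.50 s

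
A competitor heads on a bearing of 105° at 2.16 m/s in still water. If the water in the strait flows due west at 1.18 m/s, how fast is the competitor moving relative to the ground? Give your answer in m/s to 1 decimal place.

Taking east as x and north as y: velocity relative to the water = (2.086, -0.559) m/s; the water relative to ground = (-1.180, 0.000) m/s.
Velocity relative to ground = (2.086, -0.559) + (-1.180, 0.000) = (0.906, -0.559) m/s.
Speed = |(0.906, -0.559)| = 1.065 m/s.

1.1 m/s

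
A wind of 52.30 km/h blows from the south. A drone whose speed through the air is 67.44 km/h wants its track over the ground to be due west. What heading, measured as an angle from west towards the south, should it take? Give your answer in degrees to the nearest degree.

The wind pushes perpendicular to the desired track; the heading must have a component into the wind equal to 52.30 km/h: 67.44 sin θ = 52.30.
sin θ = 0.7755, so θ = 50.851°.

51°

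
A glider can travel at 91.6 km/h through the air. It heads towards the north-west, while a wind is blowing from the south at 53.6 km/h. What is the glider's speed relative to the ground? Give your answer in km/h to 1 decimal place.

134.9 km/h

Taking east as x and north as y: velocity relative to the air = (-64.771, 64.771) km/h; the air relative to ground = (0.000, 53.600) km/h.
Velocity relative to ground = (-64.771, 64.771) + (0.000, 53.600) = (-64.771, 118.371) km/h.
Speed = |(-64.771, 118.371)| = 134.933 km/h.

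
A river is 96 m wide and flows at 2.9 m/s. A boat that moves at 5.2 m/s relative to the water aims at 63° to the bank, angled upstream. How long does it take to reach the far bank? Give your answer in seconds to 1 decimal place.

The component of the boat's velocity perpendicular to the bank is 5.2 × sin 63° = 4.633 m/s.
The current is parallel to the bank, so it does not affect the crossing time.
Time = 96 / 4.633 = 20.720 s.

20.7 s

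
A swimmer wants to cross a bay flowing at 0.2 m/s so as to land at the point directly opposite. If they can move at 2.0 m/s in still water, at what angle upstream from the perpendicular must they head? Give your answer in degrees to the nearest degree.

6°

To cancel the current, the upstream component of the swimmer's velocity must equal the flow: 2.0 sin θ = 0.2.
sin θ = 0.2 / 2.0 = 0.1000.
θ = arcsin(0.1000) = 5.739°.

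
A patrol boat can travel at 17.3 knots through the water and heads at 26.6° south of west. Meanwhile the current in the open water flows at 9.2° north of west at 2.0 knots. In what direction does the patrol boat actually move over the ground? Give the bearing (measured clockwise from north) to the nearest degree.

247°

Taking east as x and north as y: velocity relative to the water = (-15.469, -7.746) knots; the water relative to ground = (-1.974, 0.320) knots.
Velocity relative to ground = (-15.469, -7.746) + (-1.974, 0.320) = (-17.443, -7.426) knots.
Bearing = atan2(-17.44, -7.43) = 246.94° clockwise from north.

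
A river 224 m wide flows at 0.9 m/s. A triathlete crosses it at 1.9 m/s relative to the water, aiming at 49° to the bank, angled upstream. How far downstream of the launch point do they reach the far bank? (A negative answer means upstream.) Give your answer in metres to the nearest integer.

Perpendicular speed = 1.434 m/s; crossing time = 224 / 1.434 = 156.212 s.
Net downstream speed = -0.347 m/s.
Drift = -0.347 × 156.212 = -54.129 m (upstream).

-54 m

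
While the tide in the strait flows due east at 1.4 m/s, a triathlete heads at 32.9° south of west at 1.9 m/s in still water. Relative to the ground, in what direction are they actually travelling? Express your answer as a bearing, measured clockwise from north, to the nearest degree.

Taking east as x and north as y: velocity relative to the water = (-1.595, -1.032) m/s; the water relative to ground = (1.400, 0.000) m/s.
Velocity relative to ground = (-1.595, -1.032) + (1.400, 0.000) = (-0.195, -1.032) m/s.
Bearing = atan2(-0.20, -1.03) = 190.71° clockwise from north.

191°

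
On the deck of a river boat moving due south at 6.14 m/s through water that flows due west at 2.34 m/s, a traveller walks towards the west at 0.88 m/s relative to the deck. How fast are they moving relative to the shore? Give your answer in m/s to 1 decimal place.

6.9 m/s

In east/north components (m/s): traveller relative to river boat = (-0.880, 0.000); river boat relative to water = (0.000, -6.140); water relative to ground = (-2.340, 0.000).
Sum = (-3.220, -6.140) m/s.
Speed = |(-3.220, -6.140)| = 6.933 m/s.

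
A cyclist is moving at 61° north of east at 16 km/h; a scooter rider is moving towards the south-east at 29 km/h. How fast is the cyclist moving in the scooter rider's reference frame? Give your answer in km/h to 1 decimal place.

36.8 km/h

Taking east as x and north as y: cyclist velocity = (7.757, 13.994) km/h; scooter rider velocity = (20.506, -20.506) km/h.
Velocity of cyclist relative to scooter rider = (7.757, 13.994) − (20.506, -20.506) = (-12.749, 34.500) km/h.
Magnitude = |(-12.749, 34.500)| = 36.780 km/h.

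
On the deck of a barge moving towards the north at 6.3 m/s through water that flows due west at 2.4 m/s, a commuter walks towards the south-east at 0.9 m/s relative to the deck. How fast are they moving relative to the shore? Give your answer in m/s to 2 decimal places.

In east/north components (m/s): commuter relative to barge = (0.636, -0.636); barge relative to water = (0.000, 6.300); water relative to ground = (-2.400, 0.000).
Sum = (-1.764, 5.664) m/s.
Speed = |(-1.764, 5.664)| = 5.932 m/s.

5.93 m/s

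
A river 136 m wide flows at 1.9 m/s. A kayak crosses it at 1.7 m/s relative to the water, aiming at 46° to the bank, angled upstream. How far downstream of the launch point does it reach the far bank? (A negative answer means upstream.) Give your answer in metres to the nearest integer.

80 m

Perpendicular speed = 1.223 m/s; crossing time = 136 / 1.223 = 111.213 s.
Net downstream speed = 0.719 m/s.
Drift = 0.719 × 111.213 = 79.971 m (downstream).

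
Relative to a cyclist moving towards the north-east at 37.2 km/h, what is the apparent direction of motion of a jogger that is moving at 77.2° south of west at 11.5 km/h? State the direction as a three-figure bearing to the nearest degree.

218°

Taking east as x and north as y: jogger velocity = (-2.548, -11.214) km/h; cyclist velocity = (26.304, 26.304) km/h.
Velocity of jogger relative to cyclist = (-2.548, -11.214) − (26.304, 26.304) = (-28.852, -37.519) km/h.
Bearing = atan2(-28.85, -37.52) = 217.56° clockwise from north.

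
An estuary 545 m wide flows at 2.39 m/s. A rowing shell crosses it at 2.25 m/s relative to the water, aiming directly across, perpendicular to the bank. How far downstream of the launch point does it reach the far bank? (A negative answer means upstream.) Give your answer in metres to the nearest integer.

579 m

Perpendicular speed = 2.250 m/s; crossing time = 545 / 2.250 = 242.222 s.
Net downstream speed = 2.390 m/s.
Drift = 2.390 × 242.222 = 578.911 m (downstream).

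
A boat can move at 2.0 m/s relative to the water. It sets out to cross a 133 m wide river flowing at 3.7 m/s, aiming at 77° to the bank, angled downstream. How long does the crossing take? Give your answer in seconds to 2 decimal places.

68.25 s

The component of the boat's velocity perpendicular to the bank is 2.0 × sin 77° = 1.949 m/s.
The flow acts along the bank and has no component across it.
Time = 133 / 1.949 = 68.249 s.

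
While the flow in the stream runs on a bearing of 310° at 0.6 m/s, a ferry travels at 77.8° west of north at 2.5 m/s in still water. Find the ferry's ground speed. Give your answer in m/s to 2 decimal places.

Taking east as x and north as y: velocity relative to the water = (-2.444, 0.528) m/s; the water relative to ground = (-0.460, 0.386) m/s.
Velocity relative to ground = (-2.444, 0.528) + (-0.460, 0.386) = (-2.903, 0.914) m/s.
Speed = |(-2.903, 0.914)| = 3.044 m/s.

3.04 m/s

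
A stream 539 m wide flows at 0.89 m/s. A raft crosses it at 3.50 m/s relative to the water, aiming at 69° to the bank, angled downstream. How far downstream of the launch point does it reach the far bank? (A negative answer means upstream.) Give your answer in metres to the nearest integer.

354 m

Perpendicular speed = 3.268 m/s; crossing time = 539 / 3.268 = 164.956 s.
Net downstream speed = 2.144 m/s.
Drift = 2.144 × 164.956 = 353.714 m (downstream).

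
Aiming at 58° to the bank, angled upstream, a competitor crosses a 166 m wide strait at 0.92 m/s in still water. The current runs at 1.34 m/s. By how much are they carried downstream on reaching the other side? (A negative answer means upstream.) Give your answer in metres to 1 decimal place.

181.4 m

Perpendicular speed = 0.780 m/s; crossing time = 166 / 0.780 = 212.765 s.
Net downstream speed = 0.852 m/s.
Drift = 0.852 × 212.765 = 181.377 m (downstream).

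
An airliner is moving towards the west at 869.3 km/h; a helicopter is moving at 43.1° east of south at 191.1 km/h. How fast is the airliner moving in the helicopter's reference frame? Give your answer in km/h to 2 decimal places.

1009.56 km/h

Taking east as x and north as y: airliner velocity = (-869.300, 0.000) km/h; helicopter velocity = (130.574, -139.534) km/h.
Velocity of airliner relative to helicopter = (-869.300, 0.000) − (130.574, -139.534) = (-999.874, 139.534) km/h.
Magnitude = |(-999.874, 139.534)| = 1009.563 km/h.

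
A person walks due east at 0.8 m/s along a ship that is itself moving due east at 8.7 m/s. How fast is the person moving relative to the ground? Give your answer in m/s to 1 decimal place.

9.5 m/s

Taking east as x and north as y: ship velocity = (8.700, 0.000) m/s; person velocity relative to ship = (0.800, 0.000) m/s.
Velocity relative to ground = (8.700, 0.000) + (0.800, 0.000) = (9.500, 0.000) m/s.
Speed = |(9.500, 0.000)| = 9.500 m/s.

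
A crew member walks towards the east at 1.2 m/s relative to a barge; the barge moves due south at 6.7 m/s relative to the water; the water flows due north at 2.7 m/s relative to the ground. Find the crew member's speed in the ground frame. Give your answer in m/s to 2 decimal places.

In east/north components (m/s): crew member relative to barge = (1.200, 0.000); barge relative to water = (0.000, -6.700); water relative to ground = (0.000, 2.700).
Sum = (1.200, -4.000) m/s.
Speed = |(1.200, -4.000)| = 4.176 m/s.

4.18 m/s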